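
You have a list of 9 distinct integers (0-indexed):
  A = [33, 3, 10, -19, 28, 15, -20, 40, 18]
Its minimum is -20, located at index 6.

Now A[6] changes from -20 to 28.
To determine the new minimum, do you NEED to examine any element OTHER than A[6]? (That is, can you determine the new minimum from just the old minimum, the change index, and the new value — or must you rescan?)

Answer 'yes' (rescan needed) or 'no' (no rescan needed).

Answer: yes

Derivation:
Old min = -20 at index 6
Change at index 6: -20 -> 28
Index 6 WAS the min and new value 28 > old min -20. Must rescan other elements to find the new min.
Needs rescan: yes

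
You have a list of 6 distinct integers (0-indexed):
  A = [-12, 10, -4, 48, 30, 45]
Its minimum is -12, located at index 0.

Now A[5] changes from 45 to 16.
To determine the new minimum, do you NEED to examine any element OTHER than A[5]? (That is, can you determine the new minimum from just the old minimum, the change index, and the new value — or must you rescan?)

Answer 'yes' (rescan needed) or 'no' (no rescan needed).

Answer: no

Derivation:
Old min = -12 at index 0
Change at index 5: 45 -> 16
Index 5 was NOT the min. New min = min(-12, 16). No rescan of other elements needed.
Needs rescan: no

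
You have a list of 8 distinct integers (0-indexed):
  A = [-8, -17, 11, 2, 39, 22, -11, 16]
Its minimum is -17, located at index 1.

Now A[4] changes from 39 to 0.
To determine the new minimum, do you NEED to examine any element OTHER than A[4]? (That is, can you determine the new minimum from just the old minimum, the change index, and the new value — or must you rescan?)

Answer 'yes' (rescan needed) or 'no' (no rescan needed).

Old min = -17 at index 1
Change at index 4: 39 -> 0
Index 4 was NOT the min. New min = min(-17, 0). No rescan of other elements needed.
Needs rescan: no

Answer: no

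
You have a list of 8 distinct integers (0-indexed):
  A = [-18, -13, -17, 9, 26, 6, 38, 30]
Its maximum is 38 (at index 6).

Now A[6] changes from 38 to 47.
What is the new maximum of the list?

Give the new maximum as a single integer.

Old max = 38 (at index 6)
Change: A[6] 38 -> 47
Changed element WAS the max -> may need rescan.
  Max of remaining elements: 30
  New max = max(47, 30) = 47

Answer: 47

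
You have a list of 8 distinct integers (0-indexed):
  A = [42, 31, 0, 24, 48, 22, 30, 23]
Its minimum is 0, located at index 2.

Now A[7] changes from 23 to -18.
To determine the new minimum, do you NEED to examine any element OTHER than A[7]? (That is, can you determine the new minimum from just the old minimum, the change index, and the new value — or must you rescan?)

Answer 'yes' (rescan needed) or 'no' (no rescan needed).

Old min = 0 at index 2
Change at index 7: 23 -> -18
Index 7 was NOT the min. New min = min(0, -18). No rescan of other elements needed.
Needs rescan: no

Answer: no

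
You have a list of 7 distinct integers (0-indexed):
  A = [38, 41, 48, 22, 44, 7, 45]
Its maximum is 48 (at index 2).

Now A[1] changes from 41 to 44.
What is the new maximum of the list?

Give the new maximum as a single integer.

Answer: 48

Derivation:
Old max = 48 (at index 2)
Change: A[1] 41 -> 44
Changed element was NOT the old max.
  New max = max(old_max, new_val) = max(48, 44) = 48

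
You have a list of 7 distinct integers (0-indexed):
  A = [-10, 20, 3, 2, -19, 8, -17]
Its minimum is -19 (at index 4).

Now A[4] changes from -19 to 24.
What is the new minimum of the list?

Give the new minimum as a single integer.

Old min = -19 (at index 4)
Change: A[4] -19 -> 24
Changed element WAS the min. Need to check: is 24 still <= all others?
  Min of remaining elements: -17
  New min = min(24, -17) = -17

Answer: -17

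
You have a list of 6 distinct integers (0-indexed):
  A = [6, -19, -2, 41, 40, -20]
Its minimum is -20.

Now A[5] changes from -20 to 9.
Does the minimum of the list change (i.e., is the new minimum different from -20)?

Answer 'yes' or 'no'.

Answer: yes

Derivation:
Old min = -20
Change: A[5] -20 -> 9
Changed element was the min; new min must be rechecked.
New min = -19; changed? yes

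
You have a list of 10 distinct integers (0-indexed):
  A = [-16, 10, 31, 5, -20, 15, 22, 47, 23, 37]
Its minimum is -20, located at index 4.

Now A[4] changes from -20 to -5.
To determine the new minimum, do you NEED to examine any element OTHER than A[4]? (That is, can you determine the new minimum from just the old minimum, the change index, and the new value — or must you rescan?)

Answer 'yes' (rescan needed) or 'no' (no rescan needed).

Old min = -20 at index 4
Change at index 4: -20 -> -5
Index 4 WAS the min and new value -5 > old min -20. Must rescan other elements to find the new min.
Needs rescan: yes

Answer: yes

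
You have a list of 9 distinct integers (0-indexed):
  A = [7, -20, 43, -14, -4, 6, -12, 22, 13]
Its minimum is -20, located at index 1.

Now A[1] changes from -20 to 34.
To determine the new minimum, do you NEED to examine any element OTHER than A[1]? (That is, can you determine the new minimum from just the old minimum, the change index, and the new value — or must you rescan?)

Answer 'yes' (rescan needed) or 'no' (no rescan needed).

Old min = -20 at index 1
Change at index 1: -20 -> 34
Index 1 WAS the min and new value 34 > old min -20. Must rescan other elements to find the new min.
Needs rescan: yes

Answer: yes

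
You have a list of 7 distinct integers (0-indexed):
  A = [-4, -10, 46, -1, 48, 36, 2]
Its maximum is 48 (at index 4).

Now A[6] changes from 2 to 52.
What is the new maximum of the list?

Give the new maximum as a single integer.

Old max = 48 (at index 4)
Change: A[6] 2 -> 52
Changed element was NOT the old max.
  New max = max(old_max, new_val) = max(48, 52) = 52

Answer: 52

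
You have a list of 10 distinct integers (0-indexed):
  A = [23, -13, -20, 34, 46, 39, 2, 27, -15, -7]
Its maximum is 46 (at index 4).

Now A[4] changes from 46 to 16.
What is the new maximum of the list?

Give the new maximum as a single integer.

Old max = 46 (at index 4)
Change: A[4] 46 -> 16
Changed element WAS the max -> may need rescan.
  Max of remaining elements: 39
  New max = max(16, 39) = 39

Answer: 39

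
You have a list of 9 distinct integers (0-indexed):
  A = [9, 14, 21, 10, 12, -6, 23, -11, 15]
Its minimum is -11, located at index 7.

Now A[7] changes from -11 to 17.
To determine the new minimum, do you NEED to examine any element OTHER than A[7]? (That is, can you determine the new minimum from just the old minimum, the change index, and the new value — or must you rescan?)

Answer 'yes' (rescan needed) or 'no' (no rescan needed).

Answer: yes

Derivation:
Old min = -11 at index 7
Change at index 7: -11 -> 17
Index 7 WAS the min and new value 17 > old min -11. Must rescan other elements to find the new min.
Needs rescan: yes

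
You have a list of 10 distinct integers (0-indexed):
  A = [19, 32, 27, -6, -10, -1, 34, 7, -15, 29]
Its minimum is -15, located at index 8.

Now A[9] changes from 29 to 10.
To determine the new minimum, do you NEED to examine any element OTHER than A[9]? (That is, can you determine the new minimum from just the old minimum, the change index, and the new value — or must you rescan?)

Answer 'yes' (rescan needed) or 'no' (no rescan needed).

Old min = -15 at index 8
Change at index 9: 29 -> 10
Index 9 was NOT the min. New min = min(-15, 10). No rescan of other elements needed.
Needs rescan: no

Answer: no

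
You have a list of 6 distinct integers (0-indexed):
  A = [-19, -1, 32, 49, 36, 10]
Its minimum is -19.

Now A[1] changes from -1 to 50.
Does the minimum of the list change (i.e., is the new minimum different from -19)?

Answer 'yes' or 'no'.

Old min = -19
Change: A[1] -1 -> 50
Changed element was NOT the min; min changes only if 50 < -19.
New min = -19; changed? no

Answer: no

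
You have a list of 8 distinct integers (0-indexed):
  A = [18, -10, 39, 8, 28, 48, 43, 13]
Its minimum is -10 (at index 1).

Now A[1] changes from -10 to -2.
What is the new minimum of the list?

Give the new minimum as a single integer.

Old min = -10 (at index 1)
Change: A[1] -10 -> -2
Changed element WAS the min. Need to check: is -2 still <= all others?
  Min of remaining elements: 8
  New min = min(-2, 8) = -2

Answer: -2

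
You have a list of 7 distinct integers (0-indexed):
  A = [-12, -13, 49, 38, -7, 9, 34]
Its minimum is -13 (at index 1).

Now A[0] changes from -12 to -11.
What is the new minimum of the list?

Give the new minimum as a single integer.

Old min = -13 (at index 1)
Change: A[0] -12 -> -11
Changed element was NOT the old min.
  New min = min(old_min, new_val) = min(-13, -11) = -13

Answer: -13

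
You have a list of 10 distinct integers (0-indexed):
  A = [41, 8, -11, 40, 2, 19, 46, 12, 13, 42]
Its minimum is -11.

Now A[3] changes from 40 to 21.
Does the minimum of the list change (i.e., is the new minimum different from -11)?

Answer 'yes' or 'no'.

Answer: no

Derivation:
Old min = -11
Change: A[3] 40 -> 21
Changed element was NOT the min; min changes only if 21 < -11.
New min = -11; changed? no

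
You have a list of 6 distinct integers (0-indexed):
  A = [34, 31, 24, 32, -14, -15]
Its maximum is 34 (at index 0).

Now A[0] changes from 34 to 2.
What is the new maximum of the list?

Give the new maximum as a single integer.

Old max = 34 (at index 0)
Change: A[0] 34 -> 2
Changed element WAS the max -> may need rescan.
  Max of remaining elements: 32
  New max = max(2, 32) = 32

Answer: 32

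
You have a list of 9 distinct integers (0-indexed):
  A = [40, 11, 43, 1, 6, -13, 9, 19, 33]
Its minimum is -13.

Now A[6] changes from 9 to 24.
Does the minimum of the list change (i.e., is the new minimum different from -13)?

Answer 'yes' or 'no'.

Old min = -13
Change: A[6] 9 -> 24
Changed element was NOT the min; min changes only if 24 < -13.
New min = -13; changed? no

Answer: no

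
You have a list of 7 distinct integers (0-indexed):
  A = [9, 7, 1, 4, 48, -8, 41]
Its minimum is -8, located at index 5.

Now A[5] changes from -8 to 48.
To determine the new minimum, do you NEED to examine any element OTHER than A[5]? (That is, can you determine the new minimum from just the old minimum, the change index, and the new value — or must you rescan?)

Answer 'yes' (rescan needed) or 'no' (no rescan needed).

Old min = -8 at index 5
Change at index 5: -8 -> 48
Index 5 WAS the min and new value 48 > old min -8. Must rescan other elements to find the new min.
Needs rescan: yes

Answer: yes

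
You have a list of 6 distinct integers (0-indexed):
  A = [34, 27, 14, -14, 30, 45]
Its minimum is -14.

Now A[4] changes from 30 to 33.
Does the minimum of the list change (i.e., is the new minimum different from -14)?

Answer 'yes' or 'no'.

Old min = -14
Change: A[4] 30 -> 33
Changed element was NOT the min; min changes only if 33 < -14.
New min = -14; changed? no

Answer: no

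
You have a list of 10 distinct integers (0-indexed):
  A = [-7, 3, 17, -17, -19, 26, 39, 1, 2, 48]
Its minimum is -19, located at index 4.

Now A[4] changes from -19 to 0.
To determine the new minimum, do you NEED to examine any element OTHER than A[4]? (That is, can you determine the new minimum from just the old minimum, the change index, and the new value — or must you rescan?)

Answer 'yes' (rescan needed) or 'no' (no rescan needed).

Answer: yes

Derivation:
Old min = -19 at index 4
Change at index 4: -19 -> 0
Index 4 WAS the min and new value 0 > old min -19. Must rescan other elements to find the new min.
Needs rescan: yes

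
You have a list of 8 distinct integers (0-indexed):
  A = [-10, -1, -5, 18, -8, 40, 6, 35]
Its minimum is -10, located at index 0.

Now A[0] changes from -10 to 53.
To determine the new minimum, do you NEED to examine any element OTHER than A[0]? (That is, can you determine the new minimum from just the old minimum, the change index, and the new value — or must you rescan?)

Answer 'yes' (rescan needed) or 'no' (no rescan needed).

Old min = -10 at index 0
Change at index 0: -10 -> 53
Index 0 WAS the min and new value 53 > old min -10. Must rescan other elements to find the new min.
Needs rescan: yes

Answer: yes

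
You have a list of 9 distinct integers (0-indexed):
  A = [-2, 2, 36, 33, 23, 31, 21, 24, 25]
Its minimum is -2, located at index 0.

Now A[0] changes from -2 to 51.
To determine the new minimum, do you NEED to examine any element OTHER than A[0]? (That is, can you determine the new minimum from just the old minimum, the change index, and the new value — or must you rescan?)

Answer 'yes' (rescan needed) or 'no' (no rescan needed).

Answer: yes

Derivation:
Old min = -2 at index 0
Change at index 0: -2 -> 51
Index 0 WAS the min and new value 51 > old min -2. Must rescan other elements to find the new min.
Needs rescan: yes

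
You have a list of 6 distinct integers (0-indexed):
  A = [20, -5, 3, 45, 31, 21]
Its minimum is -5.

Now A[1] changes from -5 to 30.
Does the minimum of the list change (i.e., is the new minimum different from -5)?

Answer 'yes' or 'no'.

Old min = -5
Change: A[1] -5 -> 30
Changed element was the min; new min must be rechecked.
New min = 3; changed? yes

Answer: yes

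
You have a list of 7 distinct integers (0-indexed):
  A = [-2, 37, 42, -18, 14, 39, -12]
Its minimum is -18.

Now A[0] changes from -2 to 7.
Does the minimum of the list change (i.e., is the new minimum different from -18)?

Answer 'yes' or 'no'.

Answer: no

Derivation:
Old min = -18
Change: A[0] -2 -> 7
Changed element was NOT the min; min changes only if 7 < -18.
New min = -18; changed? no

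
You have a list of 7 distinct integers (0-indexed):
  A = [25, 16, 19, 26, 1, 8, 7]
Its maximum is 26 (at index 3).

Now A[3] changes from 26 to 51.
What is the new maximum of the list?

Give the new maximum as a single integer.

Answer: 51

Derivation:
Old max = 26 (at index 3)
Change: A[3] 26 -> 51
Changed element WAS the max -> may need rescan.
  Max of remaining elements: 25
  New max = max(51, 25) = 51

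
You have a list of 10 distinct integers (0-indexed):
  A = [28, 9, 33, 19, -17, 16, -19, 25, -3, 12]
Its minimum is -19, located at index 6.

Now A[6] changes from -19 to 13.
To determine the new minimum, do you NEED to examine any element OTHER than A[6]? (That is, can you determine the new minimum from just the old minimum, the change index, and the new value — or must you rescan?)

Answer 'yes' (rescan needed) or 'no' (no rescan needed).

Answer: yes

Derivation:
Old min = -19 at index 6
Change at index 6: -19 -> 13
Index 6 WAS the min and new value 13 > old min -19. Must rescan other elements to find the new min.
Needs rescan: yes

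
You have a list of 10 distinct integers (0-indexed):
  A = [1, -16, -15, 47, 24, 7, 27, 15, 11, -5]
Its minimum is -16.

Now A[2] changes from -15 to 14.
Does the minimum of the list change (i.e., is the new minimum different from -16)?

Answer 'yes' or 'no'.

Answer: no

Derivation:
Old min = -16
Change: A[2] -15 -> 14
Changed element was NOT the min; min changes only if 14 < -16.
New min = -16; changed? no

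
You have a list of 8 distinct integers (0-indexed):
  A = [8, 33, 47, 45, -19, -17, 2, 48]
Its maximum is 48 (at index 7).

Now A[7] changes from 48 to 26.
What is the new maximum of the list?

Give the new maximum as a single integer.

Old max = 48 (at index 7)
Change: A[7] 48 -> 26
Changed element WAS the max -> may need rescan.
  Max of remaining elements: 47
  New max = max(26, 47) = 47

Answer: 47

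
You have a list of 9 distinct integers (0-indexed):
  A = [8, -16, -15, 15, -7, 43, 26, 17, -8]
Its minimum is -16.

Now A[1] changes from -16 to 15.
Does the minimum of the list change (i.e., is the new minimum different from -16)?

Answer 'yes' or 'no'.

Answer: yes

Derivation:
Old min = -16
Change: A[1] -16 -> 15
Changed element was the min; new min must be rechecked.
New min = -15; changed? yes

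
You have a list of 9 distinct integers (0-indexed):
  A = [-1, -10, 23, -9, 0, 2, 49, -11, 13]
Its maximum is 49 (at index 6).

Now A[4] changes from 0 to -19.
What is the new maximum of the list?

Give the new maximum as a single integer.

Answer: 49

Derivation:
Old max = 49 (at index 6)
Change: A[4] 0 -> -19
Changed element was NOT the old max.
  New max = max(old_max, new_val) = max(49, -19) = 49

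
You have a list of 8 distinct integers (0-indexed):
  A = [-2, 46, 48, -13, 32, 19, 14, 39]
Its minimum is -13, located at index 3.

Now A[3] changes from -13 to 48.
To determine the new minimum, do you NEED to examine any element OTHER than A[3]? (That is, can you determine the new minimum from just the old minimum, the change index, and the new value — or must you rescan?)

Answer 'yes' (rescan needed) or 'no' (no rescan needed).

Old min = -13 at index 3
Change at index 3: -13 -> 48
Index 3 WAS the min and new value 48 > old min -13. Must rescan other elements to find the new min.
Needs rescan: yes

Answer: yes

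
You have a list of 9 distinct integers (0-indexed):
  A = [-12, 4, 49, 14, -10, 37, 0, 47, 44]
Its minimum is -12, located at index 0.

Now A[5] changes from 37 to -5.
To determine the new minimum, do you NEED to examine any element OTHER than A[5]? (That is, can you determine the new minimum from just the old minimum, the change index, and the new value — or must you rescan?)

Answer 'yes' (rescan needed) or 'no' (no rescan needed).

Old min = -12 at index 0
Change at index 5: 37 -> -5
Index 5 was NOT the min. New min = min(-12, -5). No rescan of other elements needed.
Needs rescan: no

Answer: no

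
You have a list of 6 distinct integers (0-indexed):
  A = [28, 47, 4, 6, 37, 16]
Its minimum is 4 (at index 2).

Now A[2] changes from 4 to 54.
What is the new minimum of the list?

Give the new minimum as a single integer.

Old min = 4 (at index 2)
Change: A[2] 4 -> 54
Changed element WAS the min. Need to check: is 54 still <= all others?
  Min of remaining elements: 6
  New min = min(54, 6) = 6

Answer: 6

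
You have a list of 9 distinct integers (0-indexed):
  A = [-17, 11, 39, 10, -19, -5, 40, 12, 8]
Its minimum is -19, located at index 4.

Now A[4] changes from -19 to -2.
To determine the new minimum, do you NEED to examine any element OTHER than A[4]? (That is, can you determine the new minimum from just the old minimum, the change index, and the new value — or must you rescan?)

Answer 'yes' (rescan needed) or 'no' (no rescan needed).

Answer: yes

Derivation:
Old min = -19 at index 4
Change at index 4: -19 -> -2
Index 4 WAS the min and new value -2 > old min -19. Must rescan other elements to find the new min.
Needs rescan: yes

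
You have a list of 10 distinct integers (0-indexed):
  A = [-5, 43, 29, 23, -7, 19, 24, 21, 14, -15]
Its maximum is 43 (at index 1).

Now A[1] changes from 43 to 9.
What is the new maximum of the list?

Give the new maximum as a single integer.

Answer: 29

Derivation:
Old max = 43 (at index 1)
Change: A[1] 43 -> 9
Changed element WAS the max -> may need rescan.
  Max of remaining elements: 29
  New max = max(9, 29) = 29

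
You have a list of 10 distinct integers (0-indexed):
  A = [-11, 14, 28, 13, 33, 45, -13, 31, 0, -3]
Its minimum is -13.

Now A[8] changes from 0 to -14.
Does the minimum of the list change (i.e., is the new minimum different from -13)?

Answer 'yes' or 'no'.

Answer: yes

Derivation:
Old min = -13
Change: A[8] 0 -> -14
Changed element was NOT the min; min changes only if -14 < -13.
New min = -14; changed? yes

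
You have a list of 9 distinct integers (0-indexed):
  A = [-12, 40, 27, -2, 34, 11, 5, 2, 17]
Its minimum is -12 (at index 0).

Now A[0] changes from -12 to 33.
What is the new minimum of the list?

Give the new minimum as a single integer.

Answer: -2

Derivation:
Old min = -12 (at index 0)
Change: A[0] -12 -> 33
Changed element WAS the min. Need to check: is 33 still <= all others?
  Min of remaining elements: -2
  New min = min(33, -2) = -2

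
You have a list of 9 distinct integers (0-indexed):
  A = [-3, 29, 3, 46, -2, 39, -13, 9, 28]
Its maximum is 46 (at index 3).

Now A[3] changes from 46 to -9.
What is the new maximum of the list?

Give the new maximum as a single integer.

Old max = 46 (at index 3)
Change: A[3] 46 -> -9
Changed element WAS the max -> may need rescan.
  Max of remaining elements: 39
  New max = max(-9, 39) = 39

Answer: 39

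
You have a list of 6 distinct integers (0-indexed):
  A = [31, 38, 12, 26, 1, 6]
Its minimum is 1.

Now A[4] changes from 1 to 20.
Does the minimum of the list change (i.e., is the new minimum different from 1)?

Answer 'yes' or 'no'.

Old min = 1
Change: A[4] 1 -> 20
Changed element was the min; new min must be rechecked.
New min = 6; changed? yes

Answer: yes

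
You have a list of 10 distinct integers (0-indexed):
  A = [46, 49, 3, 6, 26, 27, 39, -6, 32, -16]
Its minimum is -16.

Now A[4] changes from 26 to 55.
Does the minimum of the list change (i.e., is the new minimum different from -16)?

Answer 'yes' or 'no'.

Answer: no

Derivation:
Old min = -16
Change: A[4] 26 -> 55
Changed element was NOT the min; min changes only if 55 < -16.
New min = -16; changed? no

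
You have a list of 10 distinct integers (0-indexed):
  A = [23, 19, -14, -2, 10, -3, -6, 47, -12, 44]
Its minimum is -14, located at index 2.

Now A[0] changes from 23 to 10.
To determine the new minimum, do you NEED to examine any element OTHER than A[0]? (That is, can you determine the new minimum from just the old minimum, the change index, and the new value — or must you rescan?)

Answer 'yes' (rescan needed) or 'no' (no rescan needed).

Answer: no

Derivation:
Old min = -14 at index 2
Change at index 0: 23 -> 10
Index 0 was NOT the min. New min = min(-14, 10). No rescan of other elements needed.
Needs rescan: no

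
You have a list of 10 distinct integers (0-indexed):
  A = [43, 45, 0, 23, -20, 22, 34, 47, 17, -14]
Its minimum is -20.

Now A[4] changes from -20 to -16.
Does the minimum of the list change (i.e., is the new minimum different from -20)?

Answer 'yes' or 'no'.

Answer: yes

Derivation:
Old min = -20
Change: A[4] -20 -> -16
Changed element was the min; new min must be rechecked.
New min = -16; changed? yes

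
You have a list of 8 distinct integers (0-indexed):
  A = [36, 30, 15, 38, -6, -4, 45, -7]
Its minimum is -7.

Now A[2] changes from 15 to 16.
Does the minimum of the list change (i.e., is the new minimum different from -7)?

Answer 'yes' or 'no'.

Answer: no

Derivation:
Old min = -7
Change: A[2] 15 -> 16
Changed element was NOT the min; min changes only if 16 < -7.
New min = -7; changed? no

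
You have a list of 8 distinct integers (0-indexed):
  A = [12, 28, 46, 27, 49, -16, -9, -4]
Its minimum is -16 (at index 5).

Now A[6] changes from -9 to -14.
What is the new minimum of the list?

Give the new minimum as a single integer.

Old min = -16 (at index 5)
Change: A[6] -9 -> -14
Changed element was NOT the old min.
  New min = min(old_min, new_val) = min(-16, -14) = -16

Answer: -16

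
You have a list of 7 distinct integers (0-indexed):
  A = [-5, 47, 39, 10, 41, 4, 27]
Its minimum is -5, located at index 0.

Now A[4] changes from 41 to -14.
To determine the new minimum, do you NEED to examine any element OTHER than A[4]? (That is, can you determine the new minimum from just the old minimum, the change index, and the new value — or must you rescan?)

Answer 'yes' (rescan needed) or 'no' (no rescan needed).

Answer: no

Derivation:
Old min = -5 at index 0
Change at index 4: 41 -> -14
Index 4 was NOT the min. New min = min(-5, -14). No rescan of other elements needed.
Needs rescan: no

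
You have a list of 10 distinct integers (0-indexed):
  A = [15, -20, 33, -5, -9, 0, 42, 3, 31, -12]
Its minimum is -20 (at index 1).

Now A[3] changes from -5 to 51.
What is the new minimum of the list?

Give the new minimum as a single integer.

Old min = -20 (at index 1)
Change: A[3] -5 -> 51
Changed element was NOT the old min.
  New min = min(old_min, new_val) = min(-20, 51) = -20

Answer: -20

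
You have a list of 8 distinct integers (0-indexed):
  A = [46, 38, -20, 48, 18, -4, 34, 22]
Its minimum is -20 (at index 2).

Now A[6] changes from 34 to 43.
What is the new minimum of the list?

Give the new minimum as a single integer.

Old min = -20 (at index 2)
Change: A[6] 34 -> 43
Changed element was NOT the old min.
  New min = min(old_min, new_val) = min(-20, 43) = -20

Answer: -20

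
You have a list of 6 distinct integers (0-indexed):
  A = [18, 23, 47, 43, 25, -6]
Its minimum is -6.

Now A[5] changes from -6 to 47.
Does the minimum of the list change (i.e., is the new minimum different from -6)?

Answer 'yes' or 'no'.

Answer: yes

Derivation:
Old min = -6
Change: A[5] -6 -> 47
Changed element was the min; new min must be rechecked.
New min = 18; changed? yes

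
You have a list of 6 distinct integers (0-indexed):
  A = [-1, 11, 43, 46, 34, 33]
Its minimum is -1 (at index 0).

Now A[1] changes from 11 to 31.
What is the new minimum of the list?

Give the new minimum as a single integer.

Old min = -1 (at index 0)
Change: A[1] 11 -> 31
Changed element was NOT the old min.
  New min = min(old_min, new_val) = min(-1, 31) = -1

Answer: -1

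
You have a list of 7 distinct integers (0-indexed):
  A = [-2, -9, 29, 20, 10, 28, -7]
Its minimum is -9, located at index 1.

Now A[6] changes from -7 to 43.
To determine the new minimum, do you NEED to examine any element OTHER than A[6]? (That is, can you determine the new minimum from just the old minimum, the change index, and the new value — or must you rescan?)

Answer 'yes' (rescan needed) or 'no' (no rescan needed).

Answer: no

Derivation:
Old min = -9 at index 1
Change at index 6: -7 -> 43
Index 6 was NOT the min. New min = min(-9, 43). No rescan of other elements needed.
Needs rescan: no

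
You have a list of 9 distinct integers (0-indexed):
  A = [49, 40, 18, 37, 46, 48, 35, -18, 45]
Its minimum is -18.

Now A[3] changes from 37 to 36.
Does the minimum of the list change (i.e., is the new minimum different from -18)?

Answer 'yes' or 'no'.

Old min = -18
Change: A[3] 37 -> 36
Changed element was NOT the min; min changes only if 36 < -18.
New min = -18; changed? no

Answer: no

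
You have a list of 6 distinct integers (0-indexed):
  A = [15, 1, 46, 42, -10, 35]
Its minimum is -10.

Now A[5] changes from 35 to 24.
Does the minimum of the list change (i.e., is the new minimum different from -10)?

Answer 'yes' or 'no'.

Old min = -10
Change: A[5] 35 -> 24
Changed element was NOT the min; min changes only if 24 < -10.
New min = -10; changed? no

Answer: no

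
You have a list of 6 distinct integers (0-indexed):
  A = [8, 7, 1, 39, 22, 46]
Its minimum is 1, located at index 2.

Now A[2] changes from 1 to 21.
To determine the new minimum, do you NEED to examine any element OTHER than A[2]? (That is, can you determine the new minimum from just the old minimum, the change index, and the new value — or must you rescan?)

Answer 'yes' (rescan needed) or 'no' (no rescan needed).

Old min = 1 at index 2
Change at index 2: 1 -> 21
Index 2 WAS the min and new value 21 > old min 1. Must rescan other elements to find the new min.
Needs rescan: yes

Answer: yes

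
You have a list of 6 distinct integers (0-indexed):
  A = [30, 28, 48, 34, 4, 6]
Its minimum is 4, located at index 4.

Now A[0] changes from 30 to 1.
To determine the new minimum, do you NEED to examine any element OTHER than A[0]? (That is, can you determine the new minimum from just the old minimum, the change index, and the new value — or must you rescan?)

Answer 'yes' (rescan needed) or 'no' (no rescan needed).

Old min = 4 at index 4
Change at index 0: 30 -> 1
Index 0 was NOT the min. New min = min(4, 1). No rescan of other elements needed.
Needs rescan: no

Answer: no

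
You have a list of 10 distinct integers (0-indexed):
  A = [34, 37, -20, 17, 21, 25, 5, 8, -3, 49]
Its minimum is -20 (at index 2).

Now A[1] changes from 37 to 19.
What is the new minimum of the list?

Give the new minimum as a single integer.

Answer: -20

Derivation:
Old min = -20 (at index 2)
Change: A[1] 37 -> 19
Changed element was NOT the old min.
  New min = min(old_min, new_val) = min(-20, 19) = -20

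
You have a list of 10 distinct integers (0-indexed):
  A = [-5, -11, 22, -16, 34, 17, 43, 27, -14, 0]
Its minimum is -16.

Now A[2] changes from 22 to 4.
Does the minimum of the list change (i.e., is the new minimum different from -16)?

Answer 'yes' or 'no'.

Answer: no

Derivation:
Old min = -16
Change: A[2] 22 -> 4
Changed element was NOT the min; min changes only if 4 < -16.
New min = -16; changed? no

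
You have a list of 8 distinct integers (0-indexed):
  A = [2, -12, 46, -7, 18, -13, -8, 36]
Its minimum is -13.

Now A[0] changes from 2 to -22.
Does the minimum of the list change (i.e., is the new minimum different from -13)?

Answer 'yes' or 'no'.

Answer: yes

Derivation:
Old min = -13
Change: A[0] 2 -> -22
Changed element was NOT the min; min changes only if -22 < -13.
New min = -22; changed? yes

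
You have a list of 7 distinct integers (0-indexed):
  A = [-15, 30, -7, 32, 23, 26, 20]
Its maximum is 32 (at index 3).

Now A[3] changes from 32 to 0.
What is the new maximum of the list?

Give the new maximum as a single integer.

Answer: 30

Derivation:
Old max = 32 (at index 3)
Change: A[3] 32 -> 0
Changed element WAS the max -> may need rescan.
  Max of remaining elements: 30
  New max = max(0, 30) = 30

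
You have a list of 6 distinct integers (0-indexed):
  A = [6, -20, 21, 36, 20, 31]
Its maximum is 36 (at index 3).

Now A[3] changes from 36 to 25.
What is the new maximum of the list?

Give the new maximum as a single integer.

Answer: 31

Derivation:
Old max = 36 (at index 3)
Change: A[3] 36 -> 25
Changed element WAS the max -> may need rescan.
  Max of remaining elements: 31
  New max = max(25, 31) = 31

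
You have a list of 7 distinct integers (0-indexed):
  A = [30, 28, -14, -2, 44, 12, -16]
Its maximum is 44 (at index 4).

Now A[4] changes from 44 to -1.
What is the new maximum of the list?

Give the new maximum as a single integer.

Old max = 44 (at index 4)
Change: A[4] 44 -> -1
Changed element WAS the max -> may need rescan.
  Max of remaining elements: 30
  New max = max(-1, 30) = 30

Answer: 30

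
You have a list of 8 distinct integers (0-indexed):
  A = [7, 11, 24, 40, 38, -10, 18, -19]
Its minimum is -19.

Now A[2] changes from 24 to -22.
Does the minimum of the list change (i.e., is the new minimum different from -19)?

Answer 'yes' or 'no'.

Answer: yes

Derivation:
Old min = -19
Change: A[2] 24 -> -22
Changed element was NOT the min; min changes only if -22 < -19.
New min = -22; changed? yes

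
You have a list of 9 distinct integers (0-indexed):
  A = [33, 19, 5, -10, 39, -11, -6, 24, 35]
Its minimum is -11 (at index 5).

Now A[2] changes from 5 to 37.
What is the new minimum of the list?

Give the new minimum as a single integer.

Answer: -11

Derivation:
Old min = -11 (at index 5)
Change: A[2] 5 -> 37
Changed element was NOT the old min.
  New min = min(old_min, new_val) = min(-11, 37) = -11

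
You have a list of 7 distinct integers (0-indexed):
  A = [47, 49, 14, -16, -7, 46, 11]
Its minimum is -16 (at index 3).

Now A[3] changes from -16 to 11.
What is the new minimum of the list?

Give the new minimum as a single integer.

Answer: -7

Derivation:
Old min = -16 (at index 3)
Change: A[3] -16 -> 11
Changed element WAS the min. Need to check: is 11 still <= all others?
  Min of remaining elements: -7
  New min = min(11, -7) = -7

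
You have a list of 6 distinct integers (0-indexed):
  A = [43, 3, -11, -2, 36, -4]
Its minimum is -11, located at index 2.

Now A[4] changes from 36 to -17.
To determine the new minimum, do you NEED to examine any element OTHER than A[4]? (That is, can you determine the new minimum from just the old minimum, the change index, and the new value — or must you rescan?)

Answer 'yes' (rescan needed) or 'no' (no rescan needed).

Answer: no

Derivation:
Old min = -11 at index 2
Change at index 4: 36 -> -17
Index 4 was NOT the min. New min = min(-11, -17). No rescan of other elements needed.
Needs rescan: no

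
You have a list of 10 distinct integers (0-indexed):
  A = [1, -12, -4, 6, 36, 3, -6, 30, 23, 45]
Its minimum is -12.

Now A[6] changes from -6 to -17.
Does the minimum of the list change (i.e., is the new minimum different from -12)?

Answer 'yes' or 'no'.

Answer: yes

Derivation:
Old min = -12
Change: A[6] -6 -> -17
Changed element was NOT the min; min changes only if -17 < -12.
New min = -17; changed? yes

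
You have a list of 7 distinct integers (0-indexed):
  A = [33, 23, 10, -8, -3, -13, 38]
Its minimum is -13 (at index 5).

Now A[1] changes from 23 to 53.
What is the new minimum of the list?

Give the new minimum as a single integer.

Answer: -13

Derivation:
Old min = -13 (at index 5)
Change: A[1] 23 -> 53
Changed element was NOT the old min.
  New min = min(old_min, new_val) = min(-13, 53) = -13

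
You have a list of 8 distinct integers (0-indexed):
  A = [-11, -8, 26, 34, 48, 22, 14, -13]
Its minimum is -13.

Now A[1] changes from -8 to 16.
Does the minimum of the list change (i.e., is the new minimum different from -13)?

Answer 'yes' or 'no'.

Old min = -13
Change: A[1] -8 -> 16
Changed element was NOT the min; min changes only if 16 < -13.
New min = -13; changed? no

Answer: no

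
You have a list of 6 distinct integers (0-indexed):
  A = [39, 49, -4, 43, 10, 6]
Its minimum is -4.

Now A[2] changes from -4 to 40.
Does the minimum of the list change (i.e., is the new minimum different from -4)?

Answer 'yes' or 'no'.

Answer: yes

Derivation:
Old min = -4
Change: A[2] -4 -> 40
Changed element was the min; new min must be rechecked.
New min = 6; changed? yes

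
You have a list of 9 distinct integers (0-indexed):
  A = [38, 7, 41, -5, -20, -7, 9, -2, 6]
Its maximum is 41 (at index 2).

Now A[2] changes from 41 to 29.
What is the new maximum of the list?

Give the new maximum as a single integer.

Answer: 38

Derivation:
Old max = 41 (at index 2)
Change: A[2] 41 -> 29
Changed element WAS the max -> may need rescan.
  Max of remaining elements: 38
  New max = max(29, 38) = 38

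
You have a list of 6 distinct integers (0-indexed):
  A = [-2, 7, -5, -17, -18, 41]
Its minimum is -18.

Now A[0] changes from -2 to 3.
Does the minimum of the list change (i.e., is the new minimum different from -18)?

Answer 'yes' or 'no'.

Old min = -18
Change: A[0] -2 -> 3
Changed element was NOT the min; min changes only if 3 < -18.
New min = -18; changed? no

Answer: no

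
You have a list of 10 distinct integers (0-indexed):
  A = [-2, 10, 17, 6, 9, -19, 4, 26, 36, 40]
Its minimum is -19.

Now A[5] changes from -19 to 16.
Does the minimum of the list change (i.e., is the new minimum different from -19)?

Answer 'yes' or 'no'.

Old min = -19
Change: A[5] -19 -> 16
Changed element was the min; new min must be rechecked.
New min = -2; changed? yes

Answer: yes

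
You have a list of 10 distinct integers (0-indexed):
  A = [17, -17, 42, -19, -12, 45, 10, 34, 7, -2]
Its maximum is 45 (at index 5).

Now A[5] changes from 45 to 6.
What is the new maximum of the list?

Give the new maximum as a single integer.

Old max = 45 (at index 5)
Change: A[5] 45 -> 6
Changed element WAS the max -> may need rescan.
  Max of remaining elements: 42
  New max = max(6, 42) = 42

Answer: 42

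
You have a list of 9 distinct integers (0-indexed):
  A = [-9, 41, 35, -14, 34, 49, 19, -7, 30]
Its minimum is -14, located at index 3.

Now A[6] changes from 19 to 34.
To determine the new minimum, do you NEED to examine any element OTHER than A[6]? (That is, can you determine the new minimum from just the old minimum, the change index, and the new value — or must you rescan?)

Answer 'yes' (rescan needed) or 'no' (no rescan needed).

Old min = -14 at index 3
Change at index 6: 19 -> 34
Index 6 was NOT the min. New min = min(-14, 34). No rescan of other elements needed.
Needs rescan: no

Answer: no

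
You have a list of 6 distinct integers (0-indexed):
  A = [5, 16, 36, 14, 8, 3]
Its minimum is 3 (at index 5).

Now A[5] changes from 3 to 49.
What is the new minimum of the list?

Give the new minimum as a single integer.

Old min = 3 (at index 5)
Change: A[5] 3 -> 49
Changed element WAS the min. Need to check: is 49 still <= all others?
  Min of remaining elements: 5
  New min = min(49, 5) = 5

Answer: 5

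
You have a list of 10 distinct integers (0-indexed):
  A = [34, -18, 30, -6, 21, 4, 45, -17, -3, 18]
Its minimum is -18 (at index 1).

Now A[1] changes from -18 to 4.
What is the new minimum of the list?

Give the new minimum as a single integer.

Old min = -18 (at index 1)
Change: A[1] -18 -> 4
Changed element WAS the min. Need to check: is 4 still <= all others?
  Min of remaining elements: -17
  New min = min(4, -17) = -17

Answer: -17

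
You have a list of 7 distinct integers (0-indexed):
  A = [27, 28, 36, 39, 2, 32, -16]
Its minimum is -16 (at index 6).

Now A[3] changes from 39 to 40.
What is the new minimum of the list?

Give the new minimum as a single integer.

Answer: -16

Derivation:
Old min = -16 (at index 6)
Change: A[3] 39 -> 40
Changed element was NOT the old min.
  New min = min(old_min, new_val) = min(-16, 40) = -16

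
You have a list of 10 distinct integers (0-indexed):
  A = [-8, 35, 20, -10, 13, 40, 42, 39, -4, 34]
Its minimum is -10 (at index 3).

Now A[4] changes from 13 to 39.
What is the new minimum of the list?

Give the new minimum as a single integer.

Old min = -10 (at index 3)
Change: A[4] 13 -> 39
Changed element was NOT the old min.
  New min = min(old_min, new_val) = min(-10, 39) = -10

Answer: -10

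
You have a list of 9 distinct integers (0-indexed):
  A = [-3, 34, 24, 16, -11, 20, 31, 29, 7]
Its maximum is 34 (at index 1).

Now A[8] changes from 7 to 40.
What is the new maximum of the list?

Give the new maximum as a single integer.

Old max = 34 (at index 1)
Change: A[8] 7 -> 40
Changed element was NOT the old max.
  New max = max(old_max, new_val) = max(34, 40) = 40

Answer: 40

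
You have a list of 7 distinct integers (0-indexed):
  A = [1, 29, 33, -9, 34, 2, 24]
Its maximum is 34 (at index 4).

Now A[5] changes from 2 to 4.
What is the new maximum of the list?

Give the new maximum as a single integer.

Answer: 34

Derivation:
Old max = 34 (at index 4)
Change: A[5] 2 -> 4
Changed element was NOT the old max.
  New max = max(old_max, new_val) = max(34, 4) = 34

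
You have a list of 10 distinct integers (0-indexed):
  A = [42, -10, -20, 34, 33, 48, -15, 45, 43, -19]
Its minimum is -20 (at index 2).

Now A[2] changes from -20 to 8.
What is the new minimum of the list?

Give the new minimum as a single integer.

Answer: -19

Derivation:
Old min = -20 (at index 2)
Change: A[2] -20 -> 8
Changed element WAS the min. Need to check: is 8 still <= all others?
  Min of remaining elements: -19
  New min = min(8, -19) = -19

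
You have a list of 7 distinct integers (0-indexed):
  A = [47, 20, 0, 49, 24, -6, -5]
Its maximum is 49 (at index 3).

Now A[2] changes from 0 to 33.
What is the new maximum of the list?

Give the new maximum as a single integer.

Old max = 49 (at index 3)
Change: A[2] 0 -> 33
Changed element was NOT the old max.
  New max = max(old_max, new_val) = max(49, 33) = 49

Answer: 49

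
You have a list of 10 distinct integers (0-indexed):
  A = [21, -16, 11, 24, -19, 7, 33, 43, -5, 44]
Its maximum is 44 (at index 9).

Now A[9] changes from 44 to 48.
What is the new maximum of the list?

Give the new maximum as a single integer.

Answer: 48

Derivation:
Old max = 44 (at index 9)
Change: A[9] 44 -> 48
Changed element WAS the max -> may need rescan.
  Max of remaining elements: 43
  New max = max(48, 43) = 48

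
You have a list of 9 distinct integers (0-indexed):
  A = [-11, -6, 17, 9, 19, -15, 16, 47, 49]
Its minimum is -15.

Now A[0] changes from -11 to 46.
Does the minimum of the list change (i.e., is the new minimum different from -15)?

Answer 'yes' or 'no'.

Answer: no

Derivation:
Old min = -15
Change: A[0] -11 -> 46
Changed element was NOT the min; min changes only if 46 < -15.
New min = -15; changed? no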